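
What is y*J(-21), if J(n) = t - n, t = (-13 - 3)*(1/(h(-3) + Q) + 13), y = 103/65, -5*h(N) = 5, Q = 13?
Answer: -11639/39 ≈ -298.44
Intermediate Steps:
h(N) = -1 (h(N) = -⅕*5 = -1)
y = 103/65 (y = 103*(1/65) = 103/65 ≈ 1.5846)
t = -628/3 (t = (-13 - 3)*(1/(-1 + 13) + 13) = -16*(1/12 + 13) = -16*157/12 = -628/3 ≈ -209.33)
J(n) = -628/3 - n
y*J(-21) = 103*(-628/3 - 1*(-21))/65 = 103*(-628/3 + 21)/65 = (103/65)*(-565/3) = -11639/39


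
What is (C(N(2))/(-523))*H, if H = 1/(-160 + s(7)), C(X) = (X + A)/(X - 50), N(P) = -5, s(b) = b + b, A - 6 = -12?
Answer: 1/381790 ≈ 2.6192e-6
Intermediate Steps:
A = -6 (A = 6 - 12 = -6)
s(b) = 2*b
C(X) = (-6 + X)/(-50 + X) (C(X) = (X - 6)/(X - 50) = (-6 + X)/(-50 + X))
H = -1/146 (H = 1/(-160 + 2*7) = 1/(-160 + 14) = 1/(-146) = -1/146 ≈ -0.0068493)
(C(N(2))/(-523))*H = (((-6 - 5)/(-50 - 5))/(-523))*(-1/146) = ((-11/(-55))*(-1/523))*(-1/146) = (-1/55*(-11)*(-1/523))*(-1/146) = ((⅕)*(-1/523))*(-1/146) = -1/2615*(-1/146) = 1/381790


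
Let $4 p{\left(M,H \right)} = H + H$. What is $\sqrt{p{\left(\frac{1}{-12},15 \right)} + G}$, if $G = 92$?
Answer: $\frac{\sqrt{398}}{2} \approx 9.975$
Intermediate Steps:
$p{\left(M,H \right)} = \frac{H}{2}$ ($p{\left(M,H \right)} = \frac{H + H}{4} = \frac{2 H}{4} = \frac{H}{2}$)
$\sqrt{p{\left(\frac{1}{-12},15 \right)} + G} = \sqrt{\frac{1}{2} \cdot 15 + 92} = \sqrt{\frac{15}{2} + 92} = \sqrt{\frac{199}{2}} = \frac{\sqrt{398}}{2}$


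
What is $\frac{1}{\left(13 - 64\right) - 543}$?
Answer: $- \frac{1}{594} \approx -0.0016835$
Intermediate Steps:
$\frac{1}{\left(13 - 64\right) - 543} = \frac{1}{-51 - 543} = \frac{1}{-594} = - \frac{1}{594}$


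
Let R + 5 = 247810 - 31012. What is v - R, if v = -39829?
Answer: -256622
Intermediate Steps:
R = 216793 (R = -5 + (247810 - 31012) = -5 + 216798 = 216793)
v - R = -39829 - 1*216793 = -39829 - 216793 = -256622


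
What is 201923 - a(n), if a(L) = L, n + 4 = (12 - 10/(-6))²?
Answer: 1815662/9 ≈ 2.0174e+5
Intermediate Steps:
n = 1645/9 (n = -4 + (12 - 10/(-6))² = -4 + (12 - 10*(-⅙))² = -4 + (12 + 5/3)² = -4 + (41/3)² = -4 + 1681/9 = 1645/9 ≈ 182.78)
201923 - a(n) = 201923 - 1*1645/9 = 201923 - 1645/9 = 1815662/9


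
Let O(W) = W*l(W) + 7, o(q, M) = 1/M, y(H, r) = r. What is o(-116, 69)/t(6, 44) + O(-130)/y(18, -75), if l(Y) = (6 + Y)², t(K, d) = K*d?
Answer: 12137156881/455400 ≈ 26652.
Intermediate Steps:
O(W) = 7 + W*(6 + W)² (O(W) = W*(6 + W)² + 7 = 7 + W*(6 + W)²)
o(-116, 69)/t(6, 44) + O(-130)/y(18, -75) = 1/(69*((6*44))) + (7 - 130*(6 - 130)²)/(-75) = (1/69)/264 + (7 - 130*(-124)²)*(-1/75) = (1/69)*(1/264) + (7 - 130*15376)*(-1/75) = 1/18216 + (7 - 1998880)*(-1/75) = 1/18216 - 1998873*(-1/75) = 1/18216 + 666291/25 = 12137156881/455400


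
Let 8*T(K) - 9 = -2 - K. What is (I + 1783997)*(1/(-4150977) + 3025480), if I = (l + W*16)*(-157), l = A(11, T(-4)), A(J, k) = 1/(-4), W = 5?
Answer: 88989740200293547895/16603908 ≈ 5.3596e+12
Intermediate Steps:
T(K) = 7/8 - K/8 (T(K) = 9/8 + (-2 - K)/8 = 9/8 + (-¼ - K/8) = 7/8 - K/8)
A(J, k) = -¼
l = -¼ ≈ -0.25000
I = -50083/4 (I = (-¼ + 5*16)*(-157) = (-¼ + 80)*(-157) = (319/4)*(-157) = -50083/4 ≈ -12521.)
(I + 1783997)*(1/(-4150977) + 3025480) = (-50083/4 + 1783997)*(1/(-4150977) + 3025480) = 7085905*(-1/4150977 + 3025480)/4 = (7085905/4)*(12558697893959/4150977) = 88989740200293547895/16603908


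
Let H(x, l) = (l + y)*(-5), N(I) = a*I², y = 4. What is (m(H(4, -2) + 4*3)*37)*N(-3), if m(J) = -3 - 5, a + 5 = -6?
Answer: 29304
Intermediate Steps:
a = -11 (a = -5 - 6 = -11)
N(I) = -11*I²
H(x, l) = -20 - 5*l (H(x, l) = (l + 4)*(-5) = (4 + l)*(-5) = -20 - 5*l)
m(J) = -8
(m(H(4, -2) + 4*3)*37)*N(-3) = (-8*37)*(-11*(-3)²) = -(-3256)*9 = -296*(-99) = 29304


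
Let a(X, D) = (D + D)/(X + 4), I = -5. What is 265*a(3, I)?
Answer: -2650/7 ≈ -378.57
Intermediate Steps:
a(X, D) = 2*D/(4 + X) (a(X, D) = (2*D)/(4 + X) = 2*D/(4 + X))
265*a(3, I) = 265*(2*(-5)/(4 + 3)) = 265*(2*(-5)/7) = 265*(2*(-5)*(1/7)) = 265*(-10/7) = -2650/7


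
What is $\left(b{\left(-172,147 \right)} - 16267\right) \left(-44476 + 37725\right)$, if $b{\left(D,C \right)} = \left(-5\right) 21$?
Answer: $110527372$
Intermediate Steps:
$b{\left(D,C \right)} = -105$
$\left(b{\left(-172,147 \right)} - 16267\right) \left(-44476 + 37725\right) = \left(-105 - 16267\right) \left(-44476 + 37725\right) = \left(-16372\right) \left(-6751\right) = 110527372$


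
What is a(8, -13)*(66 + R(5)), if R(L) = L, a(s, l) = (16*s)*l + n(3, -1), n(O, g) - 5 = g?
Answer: -117860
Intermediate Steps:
n(O, g) = 5 + g
a(s, l) = 4 + 16*l*s (a(s, l) = (16*s)*l + (5 - 1) = 16*l*s + 4 = 4 + 16*l*s)
a(8, -13)*(66 + R(5)) = (4 + 16*(-13)*8)*(66 + 5) = (4 - 1664)*71 = -1660*71 = -117860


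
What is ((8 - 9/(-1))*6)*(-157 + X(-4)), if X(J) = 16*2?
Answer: -12750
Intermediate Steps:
X(J) = 32
((8 - 9/(-1))*6)*(-157 + X(-4)) = ((8 - 9/(-1))*6)*(-157 + 32) = ((8 - 9*(-1))*6)*(-125) = ((8 + 9)*6)*(-125) = (17*6)*(-125) = 102*(-125) = -12750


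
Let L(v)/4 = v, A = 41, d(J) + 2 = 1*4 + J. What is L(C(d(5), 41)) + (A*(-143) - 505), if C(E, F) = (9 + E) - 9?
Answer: -6340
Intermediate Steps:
d(J) = 2 + J (d(J) = -2 + (1*4 + J) = -2 + (4 + J) = 2 + J)
C(E, F) = E
L(v) = 4*v
L(C(d(5), 41)) + (A*(-143) - 505) = 4*(2 + 5) + (41*(-143) - 505) = 4*7 + (-5863 - 505) = 28 - 6368 = -6340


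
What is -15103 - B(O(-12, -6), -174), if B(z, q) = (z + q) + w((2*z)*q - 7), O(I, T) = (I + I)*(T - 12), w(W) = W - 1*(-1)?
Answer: 134981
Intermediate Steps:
w(W) = 1 + W (w(W) = W + 1 = 1 + W)
O(I, T) = 2*I*(-12 + T) (O(I, T) = (2*I)*(-12 + T) = 2*I*(-12 + T))
B(z, q) = -6 + q + z + 2*q*z (B(z, q) = (z + q) + (1 + ((2*z)*q - 7)) = (q + z) + (1 + (2*q*z - 7)) = (q + z) + (1 + (-7 + 2*q*z)) = (q + z) + (-6 + 2*q*z) = -6 + q + z + 2*q*z)
-15103 - B(O(-12, -6), -174) = -15103 - (-6 - 174 + 2*(-12)*(-12 - 6) + 2*(-174)*(2*(-12)*(-12 - 6))) = -15103 - (-6 - 174 + 2*(-12)*(-18) + 2*(-174)*(2*(-12)*(-18))) = -15103 - (-6 - 174 + 432 + 2*(-174)*432) = -15103 - (-6 - 174 + 432 - 150336) = -15103 - 1*(-150084) = -15103 + 150084 = 134981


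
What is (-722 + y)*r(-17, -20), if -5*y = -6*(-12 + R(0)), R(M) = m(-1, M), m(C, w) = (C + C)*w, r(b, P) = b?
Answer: 62594/5 ≈ 12519.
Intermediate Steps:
m(C, w) = 2*C*w (m(C, w) = (2*C)*w = 2*C*w)
R(M) = -2*M (R(M) = 2*(-1)*M = -2*M)
y = -72/5 (y = -(-6)*(-12 - 2*0)/5 = -(-6)*(-12 + 0)/5 = -(-6)*(-12)/5 = -1/5*72 = -72/5 ≈ -14.400)
(-722 + y)*r(-17, -20) = (-722 - 72/5)*(-17) = -3682/5*(-17) = 62594/5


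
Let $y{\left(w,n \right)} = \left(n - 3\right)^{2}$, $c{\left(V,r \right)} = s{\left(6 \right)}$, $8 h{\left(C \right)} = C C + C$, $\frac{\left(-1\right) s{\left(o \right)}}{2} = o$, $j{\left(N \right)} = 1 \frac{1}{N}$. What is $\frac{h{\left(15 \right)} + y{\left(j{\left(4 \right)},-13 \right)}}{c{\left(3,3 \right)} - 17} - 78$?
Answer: $- \frac{2548}{29} \approx -87.862$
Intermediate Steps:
$j{\left(N \right)} = \frac{1}{N}$
$s{\left(o \right)} = - 2 o$
$h{\left(C \right)} = \frac{C}{8} + \frac{C^{2}}{8}$ ($h{\left(C \right)} = \frac{C C + C}{8} = \frac{C^{2} + C}{8} = \frac{C + C^{2}}{8} = \frac{C}{8} + \frac{C^{2}}{8}$)
$c{\left(V,r \right)} = -12$ ($c{\left(V,r \right)} = \left(-2\right) 6 = -12$)
$y{\left(w,n \right)} = \left(-3 + n\right)^{2}$
$\frac{h{\left(15 \right)} + y{\left(j{\left(4 \right)},-13 \right)}}{c{\left(3,3 \right)} - 17} - 78 = \frac{\frac{1}{8} \cdot 15 \left(1 + 15\right) + \left(-3 - 13\right)^{2}}{-12 - 17} - 78 = \frac{\frac{1}{8} \cdot 15 \cdot 16 + \left(-16\right)^{2}}{-29} - 78 = \left(30 + 256\right) \left(- \frac{1}{29}\right) - 78 = 286 \left(- \frac{1}{29}\right) - 78 = - \frac{286}{29} - 78 = - \frac{2548}{29}$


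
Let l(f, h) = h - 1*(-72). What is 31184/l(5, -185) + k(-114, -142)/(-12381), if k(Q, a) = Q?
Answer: -128692074/466351 ≈ -275.96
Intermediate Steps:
l(f, h) = 72 + h (l(f, h) = h + 72 = 72 + h)
31184/l(5, -185) + k(-114, -142)/(-12381) = 31184/(72 - 185) - 114/(-12381) = 31184/(-113) - 114*(-1/12381) = 31184*(-1/113) + 38/4127 = -31184/113 + 38/4127 = -128692074/466351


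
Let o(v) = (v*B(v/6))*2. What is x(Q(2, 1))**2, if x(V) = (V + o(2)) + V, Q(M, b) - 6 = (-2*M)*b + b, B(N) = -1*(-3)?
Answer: 324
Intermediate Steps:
B(N) = 3
o(v) = 6*v (o(v) = (v*3)*2 = (3*v)*2 = 6*v)
Q(M, b) = 6 + b - 2*M*b (Q(M, b) = 6 + ((-2*M)*b + b) = 6 + (-2*M*b + b) = 6 + (b - 2*M*b) = 6 + b - 2*M*b)
x(V) = 12 + 2*V (x(V) = (V + 6*2) + V = (V + 12) + V = (12 + V) + V = 12 + 2*V)
x(Q(2, 1))**2 = (12 + 2*(6 + 1 - 2*2*1))**2 = (12 + 2*(6 + 1 - 4))**2 = (12 + 2*3)**2 = (12 + 6)**2 = 18**2 = 324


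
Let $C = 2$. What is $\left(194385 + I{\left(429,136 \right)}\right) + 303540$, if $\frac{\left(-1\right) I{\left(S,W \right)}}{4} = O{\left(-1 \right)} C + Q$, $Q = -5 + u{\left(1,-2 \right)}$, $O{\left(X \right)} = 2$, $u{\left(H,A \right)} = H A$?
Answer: $497937$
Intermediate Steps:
$u{\left(H,A \right)} = A H$
$Q = -7$ ($Q = -5 - 2 = -7$)
$I{\left(S,W \right)} = 12$ ($I{\left(S,W \right)} = - 4 \left(2 \cdot 2 - 7\right) = - 4 \left(4 - 7\right) = \left(-4\right) \left(-3\right) = 12$)
$\left(194385 + I{\left(429,136 \right)}\right) + 303540 = \left(194385 + 12\right) + 303540 = 194397 + 303540 = 497937$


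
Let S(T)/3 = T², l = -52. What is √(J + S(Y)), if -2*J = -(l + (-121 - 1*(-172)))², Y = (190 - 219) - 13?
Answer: √21170/2 ≈ 72.750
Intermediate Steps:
Y = -42 (Y = -29 - 13 = -42)
S(T) = 3*T²
J = ½ (J = -(-1)*(-52 + (-121 - 1*(-172)))²/2 = -(-1)*(-52 + (-121 + 172))²/2 = -(-1)*(-52 + 51)²/2 = -(-1)*(-1)²/2 = -(-1)/2 = -½*(-1) = ½ ≈ 0.50000)
√(J + S(Y)) = √(½ + 3*(-42)²) = √(½ + 3*1764) = √(½ + 5292) = √(10585/2) = √21170/2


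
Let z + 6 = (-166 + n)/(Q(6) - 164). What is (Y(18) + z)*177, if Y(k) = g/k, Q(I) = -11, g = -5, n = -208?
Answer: -769537/1050 ≈ -732.89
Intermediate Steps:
Y(k) = -5/k
z = -676/175 (z = -6 + (-166 - 208)/(-11 - 164) = -6 - 374/(-175) = -6 - 374*(-1/175) = -6 + 374/175 = -676/175 ≈ -3.8629)
(Y(18) + z)*177 = (-5/18 - 676/175)*177 = -13043/3150*177 = -769537/1050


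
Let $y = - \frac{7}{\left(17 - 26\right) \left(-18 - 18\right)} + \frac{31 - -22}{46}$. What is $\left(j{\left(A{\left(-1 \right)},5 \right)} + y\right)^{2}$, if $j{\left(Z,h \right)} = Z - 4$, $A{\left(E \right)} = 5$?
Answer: $\frac{252079129}{55532304} \approx 4.5393$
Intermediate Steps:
$j{\left(Z,h \right)} = -4 + Z$ ($j{\left(Z,h \right)} = Z - 4 = -4 + Z$)
$y = \frac{8425}{7452}$ ($y = - \frac{7}{\left(17 - 26\right) \left(-36\right)} + \left(31 + 22\right) \frac{1}{46} = - \frac{7}{\left(-9\right) \left(-36\right)} + 53 \cdot \frac{1}{46} = - \frac{7}{324} + \frac{53}{46} = \frac{8425}{7452} \approx 1.1306$)
$\left(j{\left(A{\left(-1 \right)},5 \right)} + y\right)^{2} = \left(\left(-4 + 5\right) + \frac{8425}{7452}\right)^{2} = \left(1 + \frac{8425}{7452}\right)^{2} = \left(\frac{15877}{7452}\right)^{2} = \frac{252079129}{55532304}$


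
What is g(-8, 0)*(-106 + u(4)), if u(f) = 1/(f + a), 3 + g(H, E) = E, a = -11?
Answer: 2229/7 ≈ 318.43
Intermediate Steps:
g(H, E) = -3 + E
u(f) = 1/(-11 + f) (u(f) = 1/(f - 11) = 1/(-11 + f))
g(-8, 0)*(-106 + u(4)) = (-3 + 0)*(-106 + 1/(-11 + 4)) = -3*(-106 + 1/(-7)) = -3*(-106 - ⅐) = -3*(-743/7) = 2229/7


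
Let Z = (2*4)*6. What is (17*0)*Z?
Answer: 0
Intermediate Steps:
Z = 48 (Z = 8*6 = 48)
(17*0)*Z = (17*0)*48 = 0*48 = 0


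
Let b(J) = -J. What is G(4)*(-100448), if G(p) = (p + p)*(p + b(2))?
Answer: -1607168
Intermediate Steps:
G(p) = 2*p*(-2 + p) (G(p) = (p + p)*(p - 1*2) = (2*p)*(p - 2) = (2*p)*(-2 + p) = 2*p*(-2 + p))
G(4)*(-100448) = (2*4*(-2 + 4))*(-100448) = (2*4*2)*(-100448) = 16*(-100448) = -1607168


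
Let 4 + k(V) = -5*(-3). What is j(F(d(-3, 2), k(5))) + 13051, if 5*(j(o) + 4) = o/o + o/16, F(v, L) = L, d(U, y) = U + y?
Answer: 1043787/80 ≈ 13047.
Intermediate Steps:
k(V) = 11 (k(V) = -4 - 5*(-3) = -4 + 15 = 11)
j(o) = -19/5 + o/80 (j(o) = -4 + (o/o + o/16)/5 = -4 + (1 + o*(1/16))/5 = -4 + (1 + o/16)/5 = -4 + (⅕ + o/80) = -19/5 + o/80)
j(F(d(-3, 2), k(5))) + 13051 = (-19/5 + (1/80)*11) + 13051 = (-19/5 + 11/80) + 13051 = -293/80 + 13051 = 1043787/80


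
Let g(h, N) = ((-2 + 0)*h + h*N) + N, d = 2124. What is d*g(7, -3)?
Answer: -80712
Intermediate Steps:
g(h, N) = N - 2*h + N*h (g(h, N) = (-2*h + N*h) + N = N - 2*h + N*h)
d*g(7, -3) = 2124*(-3 - 2*7 - 3*7) = 2124*(-3 - 14 - 21) = 2124*(-38) = -80712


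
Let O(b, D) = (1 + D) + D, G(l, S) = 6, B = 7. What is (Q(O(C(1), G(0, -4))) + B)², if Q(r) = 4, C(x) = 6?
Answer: 121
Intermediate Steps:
O(b, D) = 1 + 2*D
(Q(O(C(1), G(0, -4))) + B)² = (4 + 7)² = 11² = 121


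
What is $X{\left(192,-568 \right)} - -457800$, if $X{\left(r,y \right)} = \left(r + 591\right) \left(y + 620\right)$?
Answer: $498516$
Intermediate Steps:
$X{\left(r,y \right)} = \left(591 + r\right) \left(620 + y\right)$
$X{\left(192,-568 \right)} - -457800 = \left(366420 + 591 \left(-568\right) + 620 \cdot 192 + 192 \left(-568\right)\right) - -457800 = \left(366420 - 335688 + 119040 - 109056\right) + 457800 = 40716 + 457800 = 498516$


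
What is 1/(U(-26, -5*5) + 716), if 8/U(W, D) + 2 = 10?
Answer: 1/717 ≈ 0.0013947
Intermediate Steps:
U(W, D) = 1 (U(W, D) = 8/(-2 + 10) = 8/8 = 8*(⅛) = 1)
1/(U(-26, -5*5) + 716) = 1/(1 + 716) = 1/717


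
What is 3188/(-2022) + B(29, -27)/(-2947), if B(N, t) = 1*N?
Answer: -4726837/2979417 ≈ -1.5865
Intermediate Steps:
B(N, t) = N
3188/(-2022) + B(29, -27)/(-2947) = 3188/(-2022) + 29/(-2947) = 3188*(-1/2022) + 29*(-1/2947) = -1594/1011 - 29/2947 = -4726837/2979417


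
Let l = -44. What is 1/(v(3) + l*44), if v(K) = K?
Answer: -1/1933 ≈ -0.00051733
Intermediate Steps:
1/(v(3) + l*44) = 1/(3 - 44*44) = 1/(3 - 1936) = 1/(-1933) = -1/1933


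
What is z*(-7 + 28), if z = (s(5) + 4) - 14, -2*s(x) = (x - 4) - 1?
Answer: -210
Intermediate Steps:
s(x) = 5/2 - x/2 (s(x) = -((x - 4) - 1)/2 = -((-4 + x) - 1)/2 = -(-5 + x)/2 = 5/2 - x/2)
z = -10 (z = ((5/2 - ½*5) + 4) - 14 = ((5/2 - 5/2) + 4) - 14 = (0 + 4) - 14 = 4 - 14 = -10)
z*(-7 + 28) = -10*(-7 + 28) = -10*21 = -210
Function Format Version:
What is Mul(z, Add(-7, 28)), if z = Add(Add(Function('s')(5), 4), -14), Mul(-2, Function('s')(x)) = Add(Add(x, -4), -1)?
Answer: -210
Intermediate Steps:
Function('s')(x) = Add(Rational(5, 2), Mul(Rational(-1, 2), x)) (Function('s')(x) = Mul(Rational(-1, 2), Add(Add(x, -4), -1)) = Mul(Rational(-1, 2), Add(Add(-4, x), -1)) = Mul(Rational(-1, 2), Add(-5, x)) = Add(Rational(5, 2), Mul(Rational(-1, 2), x)))
z = -10 (z = Add(Add(Add(Rational(5, 2), Mul(Rational(-1, 2), 5)), 4), -14) = Add(Add(Add(Rational(5, 2), Rational(-5, 2)), 4), -14) = Add(Add(0, 4), -14) = Add(4, -14) = -10)
Mul(z, Add(-7, 28)) = Mul(-10, Add(-7, 28)) = Mul(-10, 21) = -210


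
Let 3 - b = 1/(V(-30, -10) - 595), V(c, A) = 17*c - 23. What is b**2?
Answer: 11458225/1272384 ≈ 9.0053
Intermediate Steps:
V(c, A) = -23 + 17*c
b = 3385/1128 (b = 3 - 1/((-23 + 17*(-30)) - 595) = 3 - 1/((-23 - 510) - 595) = 3 - 1/(-533 - 595) = 3 - 1/(-1128) = 3 - 1*(-1/1128) = 3 + 1/1128 = 3385/1128 ≈ 3.0009)
b**2 = (3385/1128)**2 = 11458225/1272384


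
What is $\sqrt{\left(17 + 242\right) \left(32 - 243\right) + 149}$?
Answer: $10 i \sqrt{545} \approx 233.45 i$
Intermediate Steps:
$\sqrt{\left(17 + 242\right) \left(32 - 243\right) + 149} = \sqrt{259 \left(-211\right) + 149} = \sqrt{-54649 + 149} = \sqrt{-54500} = 10 i \sqrt{545}$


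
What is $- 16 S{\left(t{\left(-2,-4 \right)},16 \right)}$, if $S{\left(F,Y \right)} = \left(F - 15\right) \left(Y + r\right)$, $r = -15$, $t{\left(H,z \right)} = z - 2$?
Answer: $336$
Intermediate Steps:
$t{\left(H,z \right)} = -2 + z$ ($t{\left(H,z \right)} = z - 2 = -2 + z$)
$S{\left(F,Y \right)} = \left(-15 + F\right) \left(-15 + Y\right)$ ($S{\left(F,Y \right)} = \left(F - 15\right) \left(Y - 15\right) = \left(-15 + F\right) \left(-15 + Y\right)$)
$- 16 S{\left(t{\left(-2,-4 \right)},16 \right)} = - 16 \left(225 - 15 \left(-2 - 4\right) - 240 + \left(-2 - 4\right) 16\right) = - 16 \left(225 - -90 - 240 - 96\right) = - 16 \left(225 + 90 - 240 - 96\right) = \left(-16\right) \left(-21\right) = 336$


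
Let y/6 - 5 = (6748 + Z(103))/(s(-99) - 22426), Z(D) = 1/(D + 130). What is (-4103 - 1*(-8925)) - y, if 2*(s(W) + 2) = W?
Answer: 1115838740/232767 ≈ 4793.8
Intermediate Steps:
Z(D) = 1/(130 + D)
s(W) = -2 + W/2
y = 6563734/232767 (y = 30 + 6*((6748 + 1/(130 + 103))/((-2 + (½)*(-99)) - 22426)) = 30 + 6*((6748 + 1/233)/((-2 - 99/2) - 22426)) = 30 + 6*((6748 + 1/233)/(-103/2 - 22426)) = 30 + 6*(1572285/(233*(-44955/2))) = 30 + 6*((1572285/233)*(-2/44955)) = 30 + 6*(-209638/698301) = 30 - 419276/232767 = 6563734/232767 ≈ 28.199)
(-4103 - 1*(-8925)) - y = (-4103 - 1*(-8925)) - 1*6563734/232767 = (-4103 + 8925) - 6563734/232767 = 4822 - 6563734/232767 = 1115838740/232767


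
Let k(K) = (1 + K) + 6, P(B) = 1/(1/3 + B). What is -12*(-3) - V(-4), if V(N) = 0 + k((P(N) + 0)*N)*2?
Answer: 218/11 ≈ 19.818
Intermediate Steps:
P(B) = 1/(1/3 + B)
k(K) = 7 + K
V(N) = 14 + 6*N/(1 + 3*N) (V(N) = 0 + (7 + (3/(1 + 3*N) + 0)*N)*2 = 0 + (7 + (3/(1 + 3*N))*N)*2 = 0 + (7 + 3*N/(1 + 3*N))*2 = 0 + (14 + 6*N/(1 + 3*N)) = 14 + 6*N/(1 + 3*N))
-12*(-3) - V(-4) = -12*(-3) - 2*(7 + 24*(-4))/(1 + 3*(-4)) = 36 - 2*(7 - 96)/(1 - 12) = 36 - 2*(-89)/(-11) = 36 - 2*(-1)*(-89)/11 = 36 - 1*178/11 = 36 - 178/11 = 218/11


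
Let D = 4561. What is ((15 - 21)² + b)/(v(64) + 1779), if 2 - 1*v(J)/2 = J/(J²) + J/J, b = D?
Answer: 147104/56991 ≈ 2.5812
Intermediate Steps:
b = 4561
v(J) = 2 - 2/J (v(J) = 4 - 2*(J/(J²) + J/J) = 4 - 2*(J/J² + 1) = 4 - 2*(1/J + 1) = 4 - 2*(1 + 1/J) = 4 + (-2 - 2/J) = 2 - 2/J)
((15 - 21)² + b)/(v(64) + 1779) = ((15 - 21)² + 4561)/((2 - 2/64) + 1779) = ((-6)² + 4561)/((2 - 2*1/64) + 1779) = (36 + 4561)/((2 - 1/32) + 1779) = 4597/(63/32 + 1779) = 4597/(56991/32) = 4597*(32/56991) = 147104/56991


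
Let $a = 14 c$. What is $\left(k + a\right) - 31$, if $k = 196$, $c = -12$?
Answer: $-3$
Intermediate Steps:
$a = -168$ ($a = 14 \left(-12\right) = -168$)
$\left(k + a\right) - 31 = \left(196 - 168\right) - 31 = 28 - 31 = -3$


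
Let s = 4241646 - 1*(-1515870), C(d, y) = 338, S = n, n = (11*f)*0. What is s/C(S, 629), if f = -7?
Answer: 2878758/169 ≈ 17034.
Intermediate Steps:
n = 0 (n = (11*(-7))*0 = -77*0 = 0)
S = 0
s = 5757516 (s = 4241646 + 1515870 = 5757516)
s/C(S, 629) = 5757516/338 = 5757516*(1/338) = 2878758/169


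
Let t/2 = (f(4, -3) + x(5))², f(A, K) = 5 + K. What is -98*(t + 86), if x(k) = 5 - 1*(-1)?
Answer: -20972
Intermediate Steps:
x(k) = 6 (x(k) = 5 + 1 = 6)
t = 128 (t = 2*((5 - 3) + 6)² = 2*(2 + 6)² = 2*8² = 2*64 = 128)
-98*(t + 86) = -98*(128 + 86) = -98*214 = -20972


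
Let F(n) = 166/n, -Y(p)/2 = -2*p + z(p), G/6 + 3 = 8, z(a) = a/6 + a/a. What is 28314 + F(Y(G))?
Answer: 1529039/54 ≈ 28316.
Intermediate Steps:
z(a) = 1 + a/6 (z(a) = a*(⅙) + 1 = a/6 + 1 = 1 + a/6)
G = 30 (G = -18 + 6*8 = -18 + 48 = 30)
Y(p) = -2 + 11*p/3 (Y(p) = -2*(-2*p + (1 + p/6)) = -2*(1 - 11*p/6) = -2 + 11*p/3)
28314 + F(Y(G)) = 28314 + 166/(-2 + (11/3)*30) = 28314 + 166/(-2 + 110) = 28314 + 166/108 = 28314 + 166*(1/108) = 28314 + 83/54 = 1529039/54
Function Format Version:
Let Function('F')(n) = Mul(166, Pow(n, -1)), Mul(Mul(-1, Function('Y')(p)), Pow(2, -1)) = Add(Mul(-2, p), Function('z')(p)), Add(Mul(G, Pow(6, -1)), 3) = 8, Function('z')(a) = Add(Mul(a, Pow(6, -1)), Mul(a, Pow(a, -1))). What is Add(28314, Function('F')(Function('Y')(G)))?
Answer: Rational(1529039, 54) ≈ 28316.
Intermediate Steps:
Function('z')(a) = Add(1, Mul(Rational(1, 6), a)) (Function('z')(a) = Add(Mul(a, Rational(1, 6)), 1) = Add(Mul(Rational(1, 6), a), 1) = Add(1, Mul(Rational(1, 6), a)))
G = 30 (G = Add(-18, Mul(6, 8)) = Add(-18, 48) = 30)
Function('Y')(p) = Add(-2, Mul(Rational(11, 3), p)) (Function('Y')(p) = Mul(-2, Add(Mul(-2, p), Add(1, Mul(Rational(1, 6), p)))) = Mul(-2, Add(1, Mul(Rational(-11, 6), p))) = Add(-2, Mul(Rational(11, 3), p)))
Add(28314, Function('F')(Function('Y')(G))) = Add(28314, Mul(166, Pow(Add(-2, Mul(Rational(11, 3), 30)), -1))) = Add(28314, Mul(166, Pow(Add(-2, 110), -1))) = Add(28314, Mul(166, Pow(108, -1))) = Add(28314, Mul(166, Rational(1, 108))) = Add(28314, Rational(83, 54)) = Rational(1529039, 54)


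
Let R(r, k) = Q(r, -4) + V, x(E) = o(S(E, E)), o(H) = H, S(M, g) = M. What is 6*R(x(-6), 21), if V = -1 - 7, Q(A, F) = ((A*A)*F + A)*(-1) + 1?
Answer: 858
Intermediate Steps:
Q(A, F) = 1 - A - F*A² (Q(A, F) = (A²*F + A)*(-1) + 1 = (F*A² + A)*(-1) + 1 = (A + F*A²)*(-1) + 1 = (-A - F*A²) + 1 = 1 - A - F*A²)
V = -8
x(E) = E
R(r, k) = -7 - r + 4*r² (R(r, k) = (1 - r - 1*(-4)*r²) - 8 = (1 - r + 4*r²) - 8 = -7 - r + 4*r²)
6*R(x(-6), 21) = 6*(-7 - 1*(-6) + 4*(-6)²) = 6*(-7 + 6 + 4*36) = 6*(-7 + 6 + 144) = 6*143 = 858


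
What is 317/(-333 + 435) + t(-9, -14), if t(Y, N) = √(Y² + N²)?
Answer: 317/102 + √277 ≈ 19.751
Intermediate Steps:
t(Y, N) = √(N² + Y²)
317/(-333 + 435) + t(-9, -14) = 317/(-333 + 435) + √((-14)² + (-9)²) = 317/102 + √(196 + 81) = 317*(1/102) + √277 = 317/102 + √277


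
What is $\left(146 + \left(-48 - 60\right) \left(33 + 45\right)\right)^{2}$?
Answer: $68525284$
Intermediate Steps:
$\left(146 + \left(-48 - 60\right) \left(33 + 45\right)\right)^{2} = \left(146 - 8424\right)^{2} = \left(-8278\right)^{2} = 68525284$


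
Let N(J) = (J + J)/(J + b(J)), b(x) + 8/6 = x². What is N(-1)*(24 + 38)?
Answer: 93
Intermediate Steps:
b(x) = -4/3 + x²
N(J) = 2*J/(-4/3 + J + J²) (N(J) = (J + J)/(J + (-4/3 + J²)) = (2*J)/(-4/3 + J + J²) = 2*J/(-4/3 + J + J²))
N(-1)*(24 + 38) = (6*(-1)/(-4 + 3*(-1) + 3*(-1)²))*(24 + 38) = (6*(-1)/(-4 - 3 + 3*1))*62 = (6*(-1)/(-4 - 3 + 3))*62 = (6*(-1)/(-4))*62 = (6*(-1)*(-¼))*62 = (3/2)*62 = 93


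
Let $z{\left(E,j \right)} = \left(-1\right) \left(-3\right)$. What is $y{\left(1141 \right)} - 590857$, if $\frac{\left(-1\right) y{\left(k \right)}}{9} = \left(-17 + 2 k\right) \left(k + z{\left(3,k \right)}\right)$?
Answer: $-23911297$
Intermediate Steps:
$z{\left(E,j \right)} = 3$
$y{\left(k \right)} = - 9 \left(-17 + 2 k\right) \left(3 + k\right)$ ($y{\left(k \right)} = - 9 \left(-17 + 2 k\right) \left(k + 3\right) = - 9 \left(-17 + 2 k\right) \left(3 + k\right)$)
$y{\left(1141 \right)} - 590857 = \left(459 - 18 \cdot 1141^{2} + 99 \cdot 1141\right) - 590857 = \left(459 - 23433858 + 112959\right) - 590857 = -23320440 - 590857 = -23911297$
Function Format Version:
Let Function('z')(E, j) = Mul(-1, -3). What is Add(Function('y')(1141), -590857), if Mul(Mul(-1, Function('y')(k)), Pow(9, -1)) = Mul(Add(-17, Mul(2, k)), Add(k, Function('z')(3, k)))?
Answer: -23911297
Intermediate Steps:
Function('z')(E, j) = 3
Function('y')(k) = Mul(-9, Add(-17, Mul(2, k)), Add(3, k)) (Function('y')(k) = Mul(-9, Mul(Add(-17, Mul(2, k)), Add(k, 3))) = Mul(-9, Mul(Add(-17, Mul(2, k)), Add(3, k))) = Mul(-9, Add(-17, Mul(2, k)), Add(3, k)))
Add(Function('y')(1141), -590857) = Add(Add(459, Mul(-18, Pow(1141, 2)), Mul(99, 1141)), -590857) = Add(Add(459, Mul(-18, 1301881), 112959), -590857) = Add(Add(459, -23433858, 112959), -590857) = Add(-23320440, -590857) = -23911297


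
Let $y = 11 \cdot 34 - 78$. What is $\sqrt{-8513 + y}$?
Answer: $3 i \sqrt{913} \approx 90.648 i$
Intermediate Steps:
$y = 296$ ($y = 374 - 78 = 296$)
$\sqrt{-8513 + y} = \sqrt{-8513 + 296} = \sqrt{-8217} = 3 i \sqrt{913}$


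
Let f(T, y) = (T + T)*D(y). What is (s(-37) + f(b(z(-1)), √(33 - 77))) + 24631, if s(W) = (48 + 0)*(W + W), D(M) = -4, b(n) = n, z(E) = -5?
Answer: 21119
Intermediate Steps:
s(W) = 96*W (s(W) = 48*(2*W) = 96*W)
f(T, y) = -8*T (f(T, y) = (T + T)*(-4) = (2*T)*(-4) = -8*T)
(s(-37) + f(b(z(-1)), √(33 - 77))) + 24631 = (96*(-37) - 8*(-5)) + 24631 = (-3552 + 40) + 24631 = -3512 + 24631 = 21119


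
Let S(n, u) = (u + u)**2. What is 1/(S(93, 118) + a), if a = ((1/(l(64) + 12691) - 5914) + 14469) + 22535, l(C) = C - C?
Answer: 12691/1101401127 ≈ 1.1523e-5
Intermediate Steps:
l(C) = 0
S(n, u) = 4*u**2 (S(n, u) = (2*u)**2 = 4*u**2)
a = 394563191/12691 (a = ((1/(0 + 12691) - 5914) + 14469) + 22535 = ((1/12691 - 5914) + 14469) + 22535 = (-75054573/12691 + 14469) + 22535 = 108571506/12691 + 22535 = 394563191/12691 ≈ 31090.)
1/(S(93, 118) + a) = 1/(4*118**2 + 394563191/12691) = 1/(4*13924 + 394563191/12691) = 1/(55696 + 394563191/12691) = 1/(1101401127/12691) = 12691/1101401127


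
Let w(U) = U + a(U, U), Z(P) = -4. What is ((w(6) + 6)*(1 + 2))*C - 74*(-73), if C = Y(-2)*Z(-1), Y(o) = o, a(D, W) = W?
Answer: 5834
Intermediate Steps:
w(U) = 2*U (w(U) = U + U = 2*U)
C = 8 (C = -2*(-4) = 8)
((w(6) + 6)*(1 + 2))*C - 74*(-73) = ((2*6 + 6)*(1 + 2))*8 - 74*(-73) = ((12 + 6)*3)*8 + 5402 = (18*3)*8 + 5402 = 54*8 + 5402 = 432 + 5402 = 5834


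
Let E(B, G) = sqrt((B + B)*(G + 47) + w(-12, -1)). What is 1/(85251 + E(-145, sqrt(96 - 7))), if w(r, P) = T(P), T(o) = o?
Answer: 1/(85251 + I*sqrt(13631 + 290*sqrt(89))) ≈ 1.173e-5 - 1.76e-8*I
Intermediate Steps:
w(r, P) = P
E(B, G) = sqrt(-1 + 2*B*(47 + G)) (E(B, G) = sqrt((B + B)*(G + 47) - 1) = sqrt((2*B)*(47 + G) - 1) = sqrt(2*B*(47 + G) - 1) = sqrt(-1 + 2*B*(47 + G)))
1/(85251 + E(-145, sqrt(96 - 7))) = 1/(85251 + sqrt(-1 + 94*(-145) + 2*(-145)*sqrt(96 - 7))) = 1/(85251 + sqrt(-1 - 13630 + 2*(-145)*sqrt(89))) = 1/(85251 + sqrt(-1 - 13630 - 290*sqrt(89))) = 1/(85251 + sqrt(-13631 - 290*sqrt(89)))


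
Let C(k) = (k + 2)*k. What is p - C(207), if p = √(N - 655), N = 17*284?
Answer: -43263 + √4173 ≈ -43198.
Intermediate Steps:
N = 4828
C(k) = k*(2 + k) (C(k) = (2 + k)*k = k*(2 + k))
p = √4173 (p = √(4828 - 655) = √4173 ≈ 64.599)
p - C(207) = √4173 - 207*(2 + 207) = √4173 - 207*209 = √4173 - 1*43263 = √4173 - 43263 = -43263 + √4173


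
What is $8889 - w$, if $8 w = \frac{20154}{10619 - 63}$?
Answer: $\frac{375319059}{42224} \approx 8888.8$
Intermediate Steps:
$w = \frac{10077}{42224}$ ($w = \frac{20154 \frac{1}{10619 - 63}}{8} = \frac{20154 \cdot \frac{1}{10556}}{8} = \frac{1}{8} \cdot \frac{10077}{5278} = \frac{10077}{42224} \approx 0.23866$)
$8889 - w = 8889 - \frac{10077}{42224} = \frac{375319059}{42224}$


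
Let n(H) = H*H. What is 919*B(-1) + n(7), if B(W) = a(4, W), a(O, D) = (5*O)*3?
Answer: 55189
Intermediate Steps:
a(O, D) = 15*O
n(H) = H²
B(W) = 60 (B(W) = 15*4 = 60)
919*B(-1) + n(7) = 919*60 + 7² = 55140 + 49 = 55189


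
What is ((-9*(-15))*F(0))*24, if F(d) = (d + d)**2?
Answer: 0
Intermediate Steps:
F(d) = 4*d**2 (F(d) = (2*d)**2 = 4*d**2)
((-9*(-15))*F(0))*24 = ((-9*(-15))*(4*0**2))*24 = (135*(4*0))*24 = (135*0)*24 = 0*24 = 0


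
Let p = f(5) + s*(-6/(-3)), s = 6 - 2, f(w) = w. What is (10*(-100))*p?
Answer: -13000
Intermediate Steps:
s = 4
p = 13 (p = 5 + 4*(-6/(-3)) = 5 + 4*(-6*(-1/3)) = 5 + 4*2 = 5 + 8 = 13)
(10*(-100))*p = (10*(-100))*13 = -1000*13 = -13000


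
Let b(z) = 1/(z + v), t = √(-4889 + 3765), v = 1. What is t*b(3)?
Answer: I*√281/2 ≈ 8.3815*I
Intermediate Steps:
t = 2*I*√281 (t = √(-1124) = 2*I*√281 ≈ 33.526*I)
b(z) = 1/(1 + z) (b(z) = 1/(z + 1) = 1/(1 + z))
t*b(3) = (2*I*√281)/(1 + 3) = (2*I*√281)/4 = (2*I*√281)*(¼) = I*√281/2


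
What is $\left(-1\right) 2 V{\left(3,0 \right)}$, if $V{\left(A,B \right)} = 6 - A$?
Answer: $-6$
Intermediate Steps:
$\left(-1\right) 2 V{\left(3,0 \right)} = \left(-1\right) 2 \left(6 - 3\right) = - 2 \left(6 - 3\right) = \left(-2\right) 3 = -6$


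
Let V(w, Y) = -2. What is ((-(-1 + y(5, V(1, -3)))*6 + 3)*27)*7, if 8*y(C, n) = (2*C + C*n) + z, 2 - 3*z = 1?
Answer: 6615/4 ≈ 1653.8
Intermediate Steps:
z = ⅓ (z = ⅔ - ⅓*1 = ⅔ - ⅓ = ⅓ ≈ 0.33333)
y(C, n) = 1/24 + C/4 + C*n/8 (y(C, n) = ((2*C + C*n) + ⅓)/8 = (⅓ + 2*C + C*n)/8 = 1/24 + C/4 + C*n/8)
((-(-1 + y(5, V(1, -3)))*6 + 3)*27)*7 = ((-(-1 + (1/24 + (¼)*5 + (⅛)*5*(-2)))*6 + 3)*27)*7 = ((-(-1 + (1/24 + 5/4 - 5/4))*6 + 3)*27)*7 = ((-(-1 + 1/24)*6 + 3)*27)*7 = ((-1*(-23/24)*6 + 3)*27)*7 = (((23/24)*6 + 3)*27)*7 = ((23/4 + 3)*27)*7 = ((35/4)*27)*7 = (945/4)*7 = 6615/4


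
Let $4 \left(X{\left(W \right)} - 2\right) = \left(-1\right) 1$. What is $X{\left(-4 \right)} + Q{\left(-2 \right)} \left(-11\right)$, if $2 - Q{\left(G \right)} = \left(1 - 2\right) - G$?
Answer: $- \frac{37}{4} \approx -9.25$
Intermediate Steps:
$X{\left(W \right)} = \frac{7}{4}$ ($X{\left(W \right)} = 2 + \frac{\left(-1\right) 1}{4} = 2 + \frac{1}{4} \left(-1\right) = 2 - \frac{1}{4} = \frac{7}{4}$)
$Q{\left(G \right)} = 3 + G$ ($Q{\left(G \right)} = 2 - \left(\left(1 - 2\right) - G\right) = 2 - \left(-1 - G\right) = 2 + \left(1 + G\right) = 3 + G$)
$X{\left(-4 \right)} + Q{\left(-2 \right)} \left(-11\right) = \frac{7}{4} + \left(3 - 2\right) \left(-11\right) = \frac{7}{4} + 1 \left(-11\right) = \frac{7}{4} - 11 = - \frac{37}{4}$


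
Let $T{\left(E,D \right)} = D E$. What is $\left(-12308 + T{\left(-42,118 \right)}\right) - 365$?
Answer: $-17629$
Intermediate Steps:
$\left(-12308 + T{\left(-42,118 \right)}\right) - 365 = \left(-12308 + 118 \left(-42\right)\right) - 365 = \left(-12308 - 4956\right) - 365 = -17264 - 365 = -17629$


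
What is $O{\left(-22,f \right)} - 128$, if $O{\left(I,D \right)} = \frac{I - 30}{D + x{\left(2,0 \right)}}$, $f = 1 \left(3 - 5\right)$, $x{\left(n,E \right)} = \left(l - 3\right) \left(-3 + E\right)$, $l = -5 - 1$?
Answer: $- \frac{3252}{25} \approx -130.08$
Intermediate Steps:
$l = -6$ ($l = -5 - 1 = -6$)
$x{\left(n,E \right)} = 27 - 9 E$ ($x{\left(n,E \right)} = \left(-6 - 3\right) \left(-3 + E\right) = - 9 \left(-3 + E\right) = 27 - 9 E$)
$f = -2$ ($f = 1 \left(-2\right) = -2$)
$O{\left(I,D \right)} = \frac{-30 + I}{27 + D}$ ($O{\left(I,D \right)} = \frac{I - 30}{D + \left(27 - 0\right)} = \frac{-30 + I}{D + \left(27 + 0\right)} = \frac{-30 + I}{D + 27} = \frac{-30 + I}{27 + D}$)
$O{\left(-22,f \right)} - 128 = \frac{-30 - 22}{27 - 2} - 128 = \frac{1}{25} \left(-52\right) - 128 = - \frac{52}{25} - 128 = - \frac{3252}{25}$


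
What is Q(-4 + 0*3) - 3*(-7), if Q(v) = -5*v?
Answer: 41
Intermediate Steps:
Q(-4 + 0*3) - 3*(-7) = -5*(-4 + 0*3) - 3*(-7) = -5*(-4 + 0) + 21 = -5*(-4) + 21 = 20 + 21 = 41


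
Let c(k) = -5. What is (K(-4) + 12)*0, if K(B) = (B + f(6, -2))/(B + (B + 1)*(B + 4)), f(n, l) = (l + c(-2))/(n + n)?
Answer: 0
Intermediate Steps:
f(n, l) = (-5 + l)/(2*n) (f(n, l) = (l - 5)/(n + n) = (-5 + l)/((2*n)) = (-5 + l)*(1/(2*n)) = (-5 + l)/(2*n))
K(B) = (-7/12 + B)/(B + (1 + B)*(4 + B)) (K(B) = (B + (1/2)*(-5 - 2)/6)/(B + (B + 1)*(B + 4)) = (B + (1/2)*(1/6)*(-7))/(B + (1 + B)*(4 + B)) = (B - 7/12)/(B + (1 + B)*(4 + B)) = (-7/12 + B)/(B + (1 + B)*(4 + B)))
(K(-4) + 12)*0 = ((-7/12 - 4)/(4 + (-4)**2 + 6*(-4)) + 12)*0 = (-55/12/(4 + 16 - 24) + 12)*0 = (-55/12/(-4) + 12)*0 = (-1/4*(-55/12) + 12)*0 = (55/48 + 12)*0 = (631/48)*0 = 0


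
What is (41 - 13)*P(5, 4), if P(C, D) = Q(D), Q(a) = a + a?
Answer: 224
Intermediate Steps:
Q(a) = 2*a
P(C, D) = 2*D
(41 - 13)*P(5, 4) = (41 - 13)*(2*4) = 28*8 = 224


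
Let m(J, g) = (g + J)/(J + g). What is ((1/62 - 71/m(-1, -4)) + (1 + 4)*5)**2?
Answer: 8128201/3844 ≈ 2114.5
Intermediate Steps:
m(J, g) = 1 (m(J, g) = (J + g)/(J + g) = 1)
((1/62 - 71/m(-1, -4)) + (1 + 4)*5)**2 = ((1/62 - 71/1) + (1 + 4)*5)**2 = ((1*(1/62) - 71*1) + 5*5)**2 = ((1/62 - 71) + 25)**2 = (-4401/62 + 25)**2 = (-2851/62)**2 = 8128201/3844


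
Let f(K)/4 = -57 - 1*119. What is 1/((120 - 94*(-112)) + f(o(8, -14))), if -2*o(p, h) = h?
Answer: 1/9944 ≈ 0.00010056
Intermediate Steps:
o(p, h) = -h/2
f(K) = -704 (f(K) = 4*(-57 - 1*119) = 4*(-57 - 119) = 4*(-176) = -704)
1/((120 - 94*(-112)) + f(o(8, -14))) = 1/((120 - 94*(-112)) - 704) = 1/((120 + 10528) - 704) = 1/(10648 - 704) = 1/9944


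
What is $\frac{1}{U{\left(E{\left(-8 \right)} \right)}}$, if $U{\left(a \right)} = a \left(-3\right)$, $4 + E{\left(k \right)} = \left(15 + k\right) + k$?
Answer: $\frac{1}{15} \approx 0.066667$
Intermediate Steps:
$E{\left(k \right)} = 11 + 2 k$ ($E{\left(k \right)} = -4 + \left(\left(15 + k\right) + k\right) = -4 + \left(15 + 2 k\right) = 11 + 2 k$)
$U{\left(a \right)} = - 3 a$
$\frac{1}{U{\left(E{\left(-8 \right)} \right)}} = \frac{1}{\left(-3\right) \left(11 + 2 \left(-8\right)\right)} = \frac{1}{\left(-3\right) \left(11 - 16\right)} = \frac{1}{\left(-3\right) \left(-5\right)} = \frac{1}{15}$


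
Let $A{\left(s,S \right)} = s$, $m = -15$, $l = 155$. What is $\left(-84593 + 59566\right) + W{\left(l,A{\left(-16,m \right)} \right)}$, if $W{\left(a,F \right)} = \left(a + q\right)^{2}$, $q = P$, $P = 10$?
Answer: $2198$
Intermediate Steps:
$q = 10$
$W{\left(a,F \right)} = \left(10 + a\right)^{2}$ ($W{\left(a,F \right)} = \left(a + 10\right)^{2} = \left(10 + a\right)^{2}$)
$\left(-84593 + 59566\right) + W{\left(l,A{\left(-16,m \right)} \right)} = \left(-84593 + 59566\right) + \left(10 + 155\right)^{2} = -25027 + 165^{2} = -25027 + 27225 = 2198$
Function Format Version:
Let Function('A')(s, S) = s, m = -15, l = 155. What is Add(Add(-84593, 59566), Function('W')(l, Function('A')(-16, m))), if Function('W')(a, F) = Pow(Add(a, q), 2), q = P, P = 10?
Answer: 2198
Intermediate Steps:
q = 10
Function('W')(a, F) = Pow(Add(10, a), 2) (Function('W')(a, F) = Pow(Add(a, 10), 2) = Pow(Add(10, a), 2))
Add(Add(-84593, 59566), Function('W')(l, Function('A')(-16, m))) = Add(Add(-84593, 59566), Pow(Add(10, 155), 2)) = Add(-25027, Pow(165, 2)) = Add(-25027, 27225) = 2198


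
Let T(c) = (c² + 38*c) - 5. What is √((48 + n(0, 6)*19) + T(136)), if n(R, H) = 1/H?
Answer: √853566/6 ≈ 153.98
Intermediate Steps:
T(c) = -5 + c² + 38*c
√((48 + n(0, 6)*19) + T(136)) = √((48 + 19/6) + (-5 + 136² + 38*136)) = √((48 + (⅙)*19) + (-5 + 18496 + 5168)) = √((48 + 19/6) + 23659) = √(307/6 + 23659) = √(142261/6) = √853566/6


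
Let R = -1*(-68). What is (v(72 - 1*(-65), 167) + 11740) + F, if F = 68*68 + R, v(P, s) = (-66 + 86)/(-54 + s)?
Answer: 1856836/113 ≈ 16432.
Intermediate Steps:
R = 68
v(P, s) = 20/(-54 + s)
F = 4692 (F = 68*68 + 68 = 4624 + 68 = 4692)
(v(72 - 1*(-65), 167) + 11740) + F = (20/(-54 + 167) + 11740) + 4692 = (20/113 + 11740) + 4692 = 1326640/113 + 4692 = 1856836/113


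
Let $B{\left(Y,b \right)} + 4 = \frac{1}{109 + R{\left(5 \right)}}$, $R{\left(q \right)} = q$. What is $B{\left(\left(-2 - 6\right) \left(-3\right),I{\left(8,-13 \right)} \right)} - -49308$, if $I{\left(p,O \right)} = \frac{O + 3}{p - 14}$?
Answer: $\frac{5620657}{114} \approx 49304.0$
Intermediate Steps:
$I{\left(p,O \right)} = \frac{3 + O}{-14 + p}$
$B{\left(Y,b \right)} = - \frac{455}{114}$ ($B{\left(Y,b \right)} = -4 + \frac{1}{109 + 5} = -4 + \frac{1}{114} = - \frac{455}{114}$)
$B{\left(\left(-2 - 6\right) \left(-3\right),I{\left(8,-13 \right)} \right)} - -49308 = - \frac{455}{114} - -49308 = - \frac{455}{114} + 49308 = \frac{5620657}{114}$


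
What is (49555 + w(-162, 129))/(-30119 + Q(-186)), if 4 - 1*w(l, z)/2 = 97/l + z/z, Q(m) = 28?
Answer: -4014538/2437371 ≈ -1.6471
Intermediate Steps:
w(l, z) = 6 - 194/l (w(l, z) = 8 - 2*(97/l + z/z) = 8 - 2*(97/l + 1) = 8 - 2*(1 + 97/l) = 8 + (-2 - 194/l) = 6 - 194/l)
(49555 + w(-162, 129))/(-30119 + Q(-186)) = (49555 + (6 - 194/(-162)))/(-30119 + 28) = (49555 + (6 - 194*(-1/162)))/(-30091) = (49555 + (6 + 97/81))*(-1/30091) = (49555 + 583/81)*(-1/30091) = (4014538/81)*(-1/30091) = -4014538/2437371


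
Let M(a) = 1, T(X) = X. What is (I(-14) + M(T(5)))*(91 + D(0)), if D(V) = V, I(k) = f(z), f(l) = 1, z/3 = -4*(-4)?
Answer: 182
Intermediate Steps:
z = 48 (z = 3*(-4*(-4)) = 3*16 = 48)
I(k) = 1
(I(-14) + M(T(5)))*(91 + D(0)) = (1 + 1)*(91 + 0) = 2*91 = 182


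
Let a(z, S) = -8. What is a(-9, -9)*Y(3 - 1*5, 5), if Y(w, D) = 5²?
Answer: -200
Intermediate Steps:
Y(w, D) = 25
a(-9, -9)*Y(3 - 1*5, 5) = -8*25 = -200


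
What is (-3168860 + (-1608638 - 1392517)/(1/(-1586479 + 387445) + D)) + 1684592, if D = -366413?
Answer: -652097146317799254/439341645043 ≈ -1.4843e+6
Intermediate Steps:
(-3168860 + (-1608638 - 1392517)/(1/(-1586479 + 387445) + D)) + 1684592 = (-3168860 + (-1608638 - 1392517)/(1/(-1586479 + 387445) - 366413)) + 1684592 = (-3168860 - 3001155/(1/(-1199034) - 366413)) + 1684592 = (-3168860 - 3001155/(-1/1199034 - 366413)) + 1684592 = (-3168860 - 3001155/(-439341645043/1199034)) + 1684592 = (-3168860 - 3001155*(-1199034/439341645043)) + 1684592 = (-3168860 + 3598486884270/439341645043) + 1684592 = -1392208566824076710/439341645043 + 1684592 = -652097146317799254/439341645043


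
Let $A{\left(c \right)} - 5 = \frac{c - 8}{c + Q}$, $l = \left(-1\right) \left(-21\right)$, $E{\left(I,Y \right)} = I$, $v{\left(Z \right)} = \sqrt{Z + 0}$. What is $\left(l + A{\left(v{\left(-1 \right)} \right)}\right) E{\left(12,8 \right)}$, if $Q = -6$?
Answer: $\frac{12132}{37} + \frac{24 i}{37} \approx 327.89 + 0.64865 i$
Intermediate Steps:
$v{\left(Z \right)} = \sqrt{Z}$
$l = 21$
$A{\left(c \right)} = 5 + \frac{-8 + c}{-6 + c}$ ($A{\left(c \right)} = 5 + \frac{c - 8}{c - 6} = 5 + \frac{-8 + c}{-6 + c}$)
$\left(l + A{\left(v{\left(-1 \right)} \right)}\right) E{\left(12,8 \right)} = \left(21 + \frac{2 \left(-19 + 3 \sqrt{-1}\right)}{-6 + \sqrt{-1}}\right) 12 = \left(21 + \frac{2 \left(-19 + 3 i\right)}{-6 + i}\right) 12 = \left(21 + 2 \frac{-6 - i}{37} \left(-19 + 3 i\right)\right) 12 = \left(21 + \frac{2 \left(-19 + 3 i\right) \left(-6 - i\right)}{37}\right) 12 = 252 + \frac{24 \left(-19 + 3 i\right) \left(-6 - i\right)}{37}$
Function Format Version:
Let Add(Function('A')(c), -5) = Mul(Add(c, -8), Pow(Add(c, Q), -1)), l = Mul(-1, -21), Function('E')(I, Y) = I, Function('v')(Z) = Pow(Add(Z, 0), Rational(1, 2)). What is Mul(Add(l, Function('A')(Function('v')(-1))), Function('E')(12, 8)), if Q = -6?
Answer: Add(Rational(12132, 37), Mul(Rational(24, 37), I)) ≈ Add(327.89, Mul(0.64865, I))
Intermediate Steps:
Function('v')(Z) = Pow(Z, Rational(1, 2))
l = 21
Function('A')(c) = Add(5, Mul(Pow(Add(-6, c), -1), Add(-8, c))) (Function('A')(c) = Add(5, Mul(Add(c, -8), Pow(Add(c, -6), -1))) = Add(5, Mul(Add(-8, c), Pow(Add(-6, c), -1))) = Add(5, Mul(Pow(Add(-6, c), -1), Add(-8, c))))
Mul(Add(l, Function('A')(Function('v')(-1))), Function('E')(12, 8)) = Mul(Add(21, Mul(2, Pow(Add(-6, Pow(-1, Rational(1, 2))), -1), Add(-19, Mul(3, Pow(-1, Rational(1, 2)))))), 12) = Mul(Add(21, Mul(2, Pow(Add(-6, I), -1), Add(-19, Mul(3, I)))), 12) = Mul(Add(21, Mul(2, Mul(Rational(1, 37), Add(-6, Mul(-1, I))), Add(-19, Mul(3, I)))), 12) = Mul(Add(21, Mul(Rational(2, 37), Add(-19, Mul(3, I)), Add(-6, Mul(-1, I)))), 12) = Add(252, Mul(Rational(24, 37), Add(-19, Mul(3, I)), Add(-6, Mul(-1, I))))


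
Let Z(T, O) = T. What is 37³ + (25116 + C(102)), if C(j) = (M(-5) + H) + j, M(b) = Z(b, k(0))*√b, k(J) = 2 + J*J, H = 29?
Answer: 75900 - 5*I*√5 ≈ 75900.0 - 11.18*I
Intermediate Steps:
k(J) = 2 + J²
M(b) = b^(3/2) (M(b) = b*√b = b^(3/2))
C(j) = 29 + j - 5*I*√5 (C(j) = ((-5)^(3/2) + 29) + j = (-5*I*√5 + 29) + j = (29 - 5*I*√5) + j = 29 + j - 5*I*√5)
37³ + (25116 + C(102)) = 37³ + (25116 + (29 + 102 - 5*I*√5)) = 50653 + (25116 + (131 - 5*I*√5)) = 50653 + (25247 - 5*I*√5) = 75900 - 5*I*√5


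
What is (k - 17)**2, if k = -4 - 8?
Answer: 841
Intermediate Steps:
k = -12
(k - 17)**2 = (-12 - 17)**2 = (-29)**2 = 841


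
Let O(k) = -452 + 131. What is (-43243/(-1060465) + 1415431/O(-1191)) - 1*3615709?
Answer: -1232321844298297/340409265 ≈ -3.6201e+6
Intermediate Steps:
O(k) = -321
(-43243/(-1060465) + 1415431/O(-1191)) - 1*3615709 = (-43243/(-1060465) + 1415431/(-321)) - 1*3615709 = (-43243*(-1/1060465) + 1415431*(-1/321)) - 3615709 = (43243/1060465 - 1415431/321) - 3615709 = -1501001154412/340409265 - 3615709 = -1232321844298297/340409265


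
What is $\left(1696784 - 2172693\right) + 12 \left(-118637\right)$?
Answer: $-1899553$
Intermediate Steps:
$\left(1696784 - 2172693\right) + 12 \left(-118637\right) = -475909 - 1423644 = -1899553$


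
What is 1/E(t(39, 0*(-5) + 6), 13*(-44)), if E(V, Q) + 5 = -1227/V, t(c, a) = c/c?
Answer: -1/1232 ≈ -0.00081169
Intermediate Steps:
t(c, a) = 1
E(V, Q) = -5 - 1227/V
1/E(t(39, 0*(-5) + 6), 13*(-44)) = 1/(-5 - 1227/1) = 1/(-5 - 1227*1) = 1/(-5 - 1227) = 1/(-1232) = -1/1232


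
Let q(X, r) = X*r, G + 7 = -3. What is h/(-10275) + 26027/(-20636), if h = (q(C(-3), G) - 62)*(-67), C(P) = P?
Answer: -311671009/212034900 ≈ -1.4699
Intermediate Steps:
G = -10 (G = -7 - 3 = -10)
h = 2144 (h = (-3*(-10) - 62)*(-67) = (30 - 62)*(-67) = -32*(-67) = 2144)
h/(-10275) + 26027/(-20636) = 2144/(-10275) + 26027/(-20636) = 2144*(-1/10275) + 26027*(-1/20636) = -2144/10275 - 26027/20636 = -311671009/212034900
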